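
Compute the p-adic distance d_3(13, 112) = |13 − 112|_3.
d_3(13, 112) = 1/9

Step 1 — x − y = 13 − 112 = -99. Step 2 — v_3(-99) = 2 (factor: -99 = −(3^2 · 11); the sign does not affect v_p). Step 3 — |x − y|_3 = 3^{-2} = 1/9.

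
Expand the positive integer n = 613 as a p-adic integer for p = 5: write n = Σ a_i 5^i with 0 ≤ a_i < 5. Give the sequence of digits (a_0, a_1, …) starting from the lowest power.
(a_0, a_1, …) = (3, 2, 4, 4)

Repeated division by 5 gives the digits low-to-high: 613 = 3 + 2·5^1 + 4·5^2 + 4·5^3. Digit sequence: (3, 2, 4, 4).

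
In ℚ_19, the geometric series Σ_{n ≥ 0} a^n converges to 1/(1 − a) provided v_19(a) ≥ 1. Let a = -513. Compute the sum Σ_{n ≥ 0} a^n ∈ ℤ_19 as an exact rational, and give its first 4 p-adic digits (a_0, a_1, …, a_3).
Σ a^n = 1/(1 − a) = 1/514;  first 4 digits = (1, 11, 5, 1)

v_19(a) = 1 ≥ 1, so the series converges in ℤ_19 to 1/(1 − a) = 1/(1 − (-513)) = 1/514. Expand this rational in ℤ_19: compute digits iteratively via d_i = x_i mod 19, x_{i+1} = (x_i − d_i)/19. The first 4 digits are (1, 11, 5, 1).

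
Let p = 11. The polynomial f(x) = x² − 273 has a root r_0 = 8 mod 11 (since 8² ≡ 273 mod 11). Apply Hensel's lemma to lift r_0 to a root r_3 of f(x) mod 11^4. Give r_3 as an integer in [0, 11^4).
r_3 = 11811 (mod 14641)

Hensel's recurrence: r_{i+1} = r_i − f(r_i)·(f′(r_i))^{-1} mod 11^{i+2}, with f′(x) = 2x. Iterate:
  r_0 = 8 (mod 11)
  r_1 = 74 (mod 121)
  r_2 = 1163 (mod 1331)
  r_3 = 11811 (mod 14641)
Final: r_3 = 11811, and one checks f(r_3) ≡ 0 mod 11^4.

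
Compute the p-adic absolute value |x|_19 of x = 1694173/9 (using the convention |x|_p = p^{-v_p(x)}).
|1694173/9|_19 = 1/130321

Step 1 — compute v_19(x) by factoring powers of 19 out of the numerator and denominator: v_19(1694173/9) = 4. Step 2 — apply |x|_p = p^{-v_p(x)} = 19^{-4} = 1/130321.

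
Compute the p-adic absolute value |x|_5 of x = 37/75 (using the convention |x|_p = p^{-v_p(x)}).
|37/75|_5 = 25

Step 1 — compute v_5(x) by factoring powers of 5 out of the numerator and denominator: v_5(37/75) = -2. Step 2 — apply |x|_p = p^{-v_p(x)} = 5^{2} = 25.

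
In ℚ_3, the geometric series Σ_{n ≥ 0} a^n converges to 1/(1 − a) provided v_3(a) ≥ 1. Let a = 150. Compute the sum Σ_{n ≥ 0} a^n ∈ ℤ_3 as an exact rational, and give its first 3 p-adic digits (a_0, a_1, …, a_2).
Σ a^n = 1/(1 − a) = -1/149;  first 3 digits = (1, 2, 2)

v_3(a) = 1 ≥ 1, so the series converges in ℤ_3 to 1/(1 − a) = 1/(1 − 150) = -1/149. Expand this rational in ℤ_3: compute digits iteratively via d_i = x_i mod 3, x_{i+1} = (x_i − d_i)/3. The first 3 digits are (1, 2, 2).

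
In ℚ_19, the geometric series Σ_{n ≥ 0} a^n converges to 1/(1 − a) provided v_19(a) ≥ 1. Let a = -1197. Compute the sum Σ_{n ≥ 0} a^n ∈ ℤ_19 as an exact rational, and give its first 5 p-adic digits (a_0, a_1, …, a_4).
Σ a^n = 1/(1 − a) = 1/1198;  first 5 digits = (1, 13, 13, 11, 2)

v_19(a) = 1 ≥ 1, so the series converges in ℤ_19 to 1/(1 − a) = 1/(1 − (-1197)) = 1/1198. Expand this rational in ℤ_19: compute digits iteratively via d_i = x_i mod 19, x_{i+1} = (x_i − d_i)/19. The first 5 digits are (1, 13, 13, 11, 2).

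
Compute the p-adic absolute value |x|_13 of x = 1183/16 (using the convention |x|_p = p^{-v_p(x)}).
|1183/16|_13 = 1/169

Step 1 — compute v_13(x) by factoring powers of 13 out of the numerator and denominator: v_13(1183/16) = 2. Step 2 — apply |x|_p = p^{-v_p(x)} = 13^{-2} = 1/169.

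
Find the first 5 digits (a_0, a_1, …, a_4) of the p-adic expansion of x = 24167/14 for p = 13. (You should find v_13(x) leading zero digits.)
(a_0, …, a_4) = (0, 0, 0, 11, 2)

v_13(24167/14) = 3, so a_0 = ... = a_2 = 0. Factor out: x = 13^3 · u with u = 11/14 a unit in ℤ_13. Expand u iteratively via a_{v+i} = u_i mod 13, u_{i+1} = (u_i − a_{v+i})/13:
  u_0 = 11/14;  a_3 = 11;  u_1 = (u_0 − 11)/13 = -11/14
  u_1 = -11/14;  a_4 = 2;  u_2 = (u_1 − 2)/13 = -3/14
Digits: (0, 0, 0, 11, 2).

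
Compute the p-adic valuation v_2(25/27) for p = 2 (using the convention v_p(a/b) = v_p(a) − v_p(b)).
v_2(25/27) = 0

Factor powers of 2 from the numerator and denominator of the reduced fraction: 25 = 2^0 · 25 and 27 = 2^0 · 27. Apply v_p(a/b) = v_p(a) − v_p(b): v_2(25/27) = 0 − 0 = 0.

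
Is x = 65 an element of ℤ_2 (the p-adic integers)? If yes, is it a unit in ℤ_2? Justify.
x ∈ ℤ_2^× (unit); v_2(x) = 0

ℤ_2 = {x ∈ ℚ_2 : v_2(x) ≥ 0} and ℤ_2^× = {x ∈ ℤ_2 : v_2(x) = 0}. Here v_2(65) = v_2(num) − v_2(den) = 0; compare against these criteria.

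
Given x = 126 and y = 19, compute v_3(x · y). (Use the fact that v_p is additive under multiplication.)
v_3(2394) = 2

v_p(x) = 2 (factor: 126 = 3^2 · 14); v_p(y) = 0 (factor: 19 = 3^0 · 19). Additivity: v_p(xy) = v_p(x) + v_p(y) = 2 + 0 = 2. (Direct check: xy = 2394 = 3^2 · (266).)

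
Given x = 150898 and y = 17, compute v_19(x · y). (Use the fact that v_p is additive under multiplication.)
v_19(2565266) = 3

v_p(x) = 3 (factor: 150898 = 19^3 · 22); v_p(y) = 0 (factor: 17 = 19^0 · 17). Additivity: v_p(xy) = v_p(x) + v_p(y) = 3 + 0 = 3. (Direct check: xy = 2565266 = 19^3 · (374).)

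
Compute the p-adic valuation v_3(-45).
v_3(-45) = 2

v_3(n) is the largest exponent k such that 3^k divides n. Factor out: -45 = -3^2 · 5. (Sign doesn't affect v_p.) So v_3(-45) = 2.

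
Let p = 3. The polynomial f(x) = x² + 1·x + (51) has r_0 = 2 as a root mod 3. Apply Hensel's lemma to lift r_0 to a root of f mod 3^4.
r_3 = 5 (mod 81)

Hensel: r_{i+1} = r_i − f(r_i)·(f′(r_i))^{-1} mod 3^{i+2}, f′(x) = 2x + 1. Iterate:
  r_0 = 2 (mod 3)
  r_1 = 5 (mod 9)
  r_2 = 5 (mod 27)
  r_3 = 5 (mod 81)
Final: r = 5 satisfies f(r) ≡ 0 mod 3^4.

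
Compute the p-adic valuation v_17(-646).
v_17(-646) = 1

v_17(n) is the largest exponent k such that 17^k divides n. Factor out: -646 = -17^1 · 38. (Sign doesn't affect v_p.) So v_17(-646) = 1.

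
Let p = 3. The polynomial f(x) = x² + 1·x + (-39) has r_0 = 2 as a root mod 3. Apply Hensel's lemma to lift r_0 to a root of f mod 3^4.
r_3 = 50 (mod 81)

Hensel: r_{i+1} = r_i − f(r_i)·(f′(r_i))^{-1} mod 3^{i+2}, f′(x) = 2x + 1. Iterate:
  r_0 = 2 (mod 3)
  r_1 = 5 (mod 9)
  r_2 = 23 (mod 27)
  r_3 = 50 (mod 81)
Final: r = 50 satisfies f(r) ≡ 0 mod 3^4.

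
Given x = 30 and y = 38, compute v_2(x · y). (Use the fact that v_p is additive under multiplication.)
v_2(1140) = 2

v_p(x) = 1 (factor: 30 = 2^1 · 15); v_p(y) = 1 (factor: 38 = 2^1 · 19). Additivity: v_p(xy) = v_p(x) + v_p(y) = 1 + 1 = 2. (Direct check: xy = 1140 = 2^2 · (285).)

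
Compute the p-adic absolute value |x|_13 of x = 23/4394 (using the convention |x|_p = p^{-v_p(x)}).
|23/4394|_13 = 2197

Step 1 — compute v_13(x) by factoring powers of 13 out of the numerator and denominator: v_13(23/4394) = -3. Step 2 — apply |x|_p = p^{-v_p(x)} = 13^{3} = 2197.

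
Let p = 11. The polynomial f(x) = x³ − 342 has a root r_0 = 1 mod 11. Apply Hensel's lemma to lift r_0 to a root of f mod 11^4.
r_3 = 14554 (mod 14641)

Hensel: r_{i+1} = r_i − f(r_i)/f′(r_i) mod 11^{i+2}, where f′(x) = 3x². Iterate:
  r_0 = 1 (mod 11)
  r_1 = 34 (mod 121)
  r_2 = 1244 (mod 1331)
  r_3 = 14554 (mod 14641)
Final: r = 14554 with f(r) ≡ 0 mod 11^4.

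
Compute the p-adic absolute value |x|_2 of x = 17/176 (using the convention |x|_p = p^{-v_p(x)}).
|17/176|_2 = 16

Step 1 — compute v_2(x) by factoring powers of 2 out of the numerator and denominator: v_2(17/176) = -4. Step 2 — apply |x|_p = p^{-v_p(x)} = 2^{4} = 16.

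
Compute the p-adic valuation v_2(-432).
v_2(-432) = 4

v_2(n) is the largest exponent k such that 2^k divides n. Factor out: -432 = -2^4 · 27. (Sign doesn't affect v_p.) So v_2(-432) = 4.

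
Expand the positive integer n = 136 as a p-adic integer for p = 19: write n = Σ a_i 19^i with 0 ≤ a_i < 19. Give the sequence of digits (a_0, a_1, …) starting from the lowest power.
(a_0, a_1, …) = (3, 7)

Repeated division by 19 gives the digits low-to-high: 136 = 3 + 7·19^1. Digit sequence: (3, 7).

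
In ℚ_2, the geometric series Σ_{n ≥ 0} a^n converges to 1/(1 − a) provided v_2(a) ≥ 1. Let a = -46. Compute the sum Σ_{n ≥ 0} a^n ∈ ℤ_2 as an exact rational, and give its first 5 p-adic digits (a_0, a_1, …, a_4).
Σ a^n = 1/(1 − a) = 1/47;  first 5 digits = (1, 1, 1, 1, 0)

v_2(a) = 1 ≥ 1, so the series converges in ℤ_2 to 1/(1 − a) = 1/(1 − (-46)) = 1/47. Expand this rational in ℤ_2: compute digits iteratively via d_i = x_i mod 2, x_{i+1} = (x_i − d_i)/2. The first 5 digits are (1, 1, 1, 1, 0).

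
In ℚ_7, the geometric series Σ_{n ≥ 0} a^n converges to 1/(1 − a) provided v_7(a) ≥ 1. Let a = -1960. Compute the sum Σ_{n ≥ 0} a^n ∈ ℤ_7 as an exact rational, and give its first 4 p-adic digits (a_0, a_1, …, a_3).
Σ a^n = 1/(1 − a) = 1/1961;  first 4 digits = (1, 0, 2, 1)

v_7(a) = 2 ≥ 1, so the series converges in ℤ_7 to 1/(1 − a) = 1/(1 − (-1960)) = 1/1961. Expand this rational in ℤ_7: compute digits iteratively via d_i = x_i mod 7, x_{i+1} = (x_i − d_i)/7. The first 4 digits are (1, 0, 2, 1).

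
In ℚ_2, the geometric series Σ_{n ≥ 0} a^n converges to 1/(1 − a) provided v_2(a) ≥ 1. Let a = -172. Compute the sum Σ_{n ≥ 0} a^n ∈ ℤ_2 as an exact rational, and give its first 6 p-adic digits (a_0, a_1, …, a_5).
Σ a^n = 1/(1 − a) = 1/173;  first 6 digits = (1, 0, 1, 0, 0, 1)

v_2(a) = 2 ≥ 1, so the series converges in ℤ_2 to 1/(1 − a) = 1/(1 − (-172)) = 1/173. Expand this rational in ℤ_2: compute digits iteratively via d_i = x_i mod 2, x_{i+1} = (x_i − d_i)/2. The first 6 digits are (1, 0, 1, 0, 0, 1).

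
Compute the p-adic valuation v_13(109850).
v_13(109850) = 3

v_13(n) is the largest exponent k such that 13^k divides n. Factor out: 109850 = 13^3 · 50. (Sign doesn't affect v_p.) So v_13(109850) = 3.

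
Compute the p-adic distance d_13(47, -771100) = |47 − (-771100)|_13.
d_13(47, -771100) = 1/28561

Step 1 — x − y = 47 − (-771100) = 771147. Step 2 — v_13(771147) = 4 (factor: 771147 = (13^4 · 27); the sign does not affect v_p). Step 3 — |x − y|_13 = 13^{-4} = 1/28561.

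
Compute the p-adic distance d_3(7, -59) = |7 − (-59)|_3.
d_3(7, -59) = 1/3

Step 1 — x − y = 7 − (-59) = 66. Step 2 — v_3(66) = 1 (factor: 66 = (3^1 · 22); the sign does not affect v_p). Step 3 — |x − y|_3 = 3^{-1} = 1/3.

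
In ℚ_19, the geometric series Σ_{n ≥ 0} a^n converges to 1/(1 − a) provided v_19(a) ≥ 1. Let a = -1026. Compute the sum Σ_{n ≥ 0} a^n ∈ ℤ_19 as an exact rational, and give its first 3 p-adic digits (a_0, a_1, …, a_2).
Σ a^n = 1/(1 − a) = 1/1027;  first 3 digits = (1, 3, 6)

v_19(a) = 1 ≥ 1, so the series converges in ℤ_19 to 1/(1 − a) = 1/(1 − (-1026)) = 1/1027. Expand this rational in ℤ_19: compute digits iteratively via d_i = x_i mod 19, x_{i+1} = (x_i − d_i)/19. The first 3 digits are (1, 3, 6).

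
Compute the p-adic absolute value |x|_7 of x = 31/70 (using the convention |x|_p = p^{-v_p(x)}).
|31/70|_7 = 7

Step 1 — compute v_7(x) by factoring powers of 7 out of the numerator and denominator: v_7(31/70) = -1. Step 2 — apply |x|_p = p^{-v_p(x)} = 7^{1} = 7.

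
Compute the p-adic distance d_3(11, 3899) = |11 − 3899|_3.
d_3(11, 3899) = 1/243

Step 1 — x − y = 11 − 3899 = -3888. Step 2 — v_3(-3888) = 5 (factor: -3888 = −(3^5 · 16); the sign does not affect v_p). Step 3 — |x − y|_3 = 3^{-5} = 1/243.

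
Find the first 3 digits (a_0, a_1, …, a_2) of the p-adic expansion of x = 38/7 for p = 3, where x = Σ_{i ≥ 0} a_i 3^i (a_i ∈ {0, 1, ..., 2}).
(a_0, …, a_2) = (2, 2, 1)

v_3(38/7) = 0 (numerator and denominator both coprime to 3), so x ∈ ℤ_3^×. Compute digits iteratively via a_i = x_i mod 3, x_{i+1} = (x_i − a_i)/3, with x_0 = x:
  x_0 = 38/7;  a_0 = 2;  x_1 = (x_0 − 2)/3 = 8/7
  x_1 = 8/7;  a_1 = 2;  x_2 = (x_1 − 2)/3 = -2/7
  x_2 = -2/7;  a_2 = 1;  x_3 = (x_2 − 1)/3 = -3/7
Digits: (2, 2, 1).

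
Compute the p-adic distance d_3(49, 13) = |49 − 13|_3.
d_3(49, 13) = 1/9

Step 1 — x − y = 49 − 13 = 36. Step 2 — v_3(36) = 2 (factor: 36 = (3^2 · 4); the sign does not affect v_p). Step 3 — |x − y|_3 = 3^{-2} = 1/9.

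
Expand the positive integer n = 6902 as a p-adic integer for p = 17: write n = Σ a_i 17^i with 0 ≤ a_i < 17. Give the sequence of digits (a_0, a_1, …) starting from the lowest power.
(a_0, a_1, …) = (0, 15, 6, 1)

Repeated division by 17 gives the digits low-to-high: 6902 = 15·17^1 + 6·17^2 + 1·17^3. Digit sequence: (0, 15, 6, 1).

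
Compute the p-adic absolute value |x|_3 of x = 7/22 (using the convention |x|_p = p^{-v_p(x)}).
|7/22|_3 = 1

Step 1 — compute v_3(x) by factoring powers of 3 out of the numerator and denominator: v_3(7/22) = 0. Step 2 — apply |x|_p = p^{-v_p(x)} = 3^{0} = 1.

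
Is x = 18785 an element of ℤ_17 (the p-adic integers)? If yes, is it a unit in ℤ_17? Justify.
x ∈ ℤ_17 but not a unit; v_17(x) = 2 > 0

ℤ_17 = {x ∈ ℚ_17 : v_17(x) ≥ 0} and ℤ_17^× = {x ∈ ℤ_17 : v_17(x) = 0}. Here v_17(18785) = v_17(num) − v_17(den) = 2; compare against these criteria.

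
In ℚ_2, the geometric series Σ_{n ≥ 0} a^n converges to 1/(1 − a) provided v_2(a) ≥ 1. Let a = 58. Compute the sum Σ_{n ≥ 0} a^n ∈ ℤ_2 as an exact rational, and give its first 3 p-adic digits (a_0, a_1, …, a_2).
Σ a^n = 1/(1 − a) = -1/57;  first 3 digits = (1, 1, 1)

v_2(a) = 1 ≥ 1, so the series converges in ℤ_2 to 1/(1 − a) = 1/(1 − 58) = -1/57. Expand this rational in ℤ_2: compute digits iteratively via d_i = x_i mod 2, x_{i+1} = (x_i − d_i)/2. The first 3 digits are (1, 1, 1).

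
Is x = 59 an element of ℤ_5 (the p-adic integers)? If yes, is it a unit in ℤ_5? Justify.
x ∈ ℤ_5^× (unit); v_5(x) = 0

ℤ_5 = {x ∈ ℚ_5 : v_5(x) ≥ 0} and ℤ_5^× = {x ∈ ℤ_5 : v_5(x) = 0}. Here v_5(59) = v_5(num) − v_5(den) = 0; compare against these criteria.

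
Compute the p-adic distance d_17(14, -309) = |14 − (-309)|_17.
d_17(14, -309) = 1/17

Step 1 — x − y = 14 − (-309) = 323. Step 2 — v_17(323) = 1 (factor: 323 = (17^1 · 19); the sign does not affect v_p). Step 3 — |x − y|_17 = 17^{-1} = 1/17.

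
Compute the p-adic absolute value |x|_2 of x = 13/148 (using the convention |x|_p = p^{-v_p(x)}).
|13/148|_2 = 4

Step 1 — compute v_2(x) by factoring powers of 2 out of the numerator and denominator: v_2(13/148) = -2. Step 2 — apply |x|_p = p^{-v_p(x)} = 2^{2} = 4.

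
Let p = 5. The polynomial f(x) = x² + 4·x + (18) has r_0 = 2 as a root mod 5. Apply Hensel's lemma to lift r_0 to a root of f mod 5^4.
r_3 = 517 (mod 625)

Hensel: r_{i+1} = r_i − f(r_i)·(f′(r_i))^{-1} mod 5^{i+2}, f′(x) = 2x + 4. Iterate:
  r_0 = 2 (mod 5)
  r_1 = 17 (mod 25)
  r_2 = 17 (mod 125)
  r_3 = 517 (mod 625)
Final: r = 517 satisfies f(r) ≡ 0 mod 5^4.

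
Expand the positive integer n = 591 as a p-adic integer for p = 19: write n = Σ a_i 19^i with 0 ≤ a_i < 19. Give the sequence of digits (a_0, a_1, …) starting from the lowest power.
(a_0, a_1, …) = (2, 12, 1)

Repeated division by 19 gives the digits low-to-high: 591 = 2 + 12·19^1 + 1·19^2. Digit sequence: (2, 12, 1).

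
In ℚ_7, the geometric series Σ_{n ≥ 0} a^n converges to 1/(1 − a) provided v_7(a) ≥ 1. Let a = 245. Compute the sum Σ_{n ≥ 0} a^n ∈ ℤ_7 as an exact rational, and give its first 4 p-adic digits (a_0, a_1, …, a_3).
Σ a^n = 1/(1 − a) = -1/244;  first 4 digits = (1, 0, 5, 0)

v_7(a) = 2 ≥ 1, so the series converges in ℤ_7 to 1/(1 − a) = 1/(1 − 245) = -1/244. Expand this rational in ℤ_7: compute digits iteratively via d_i = x_i mod 7, x_{i+1} = (x_i − d_i)/7. The first 4 digits are (1, 0, 5, 0).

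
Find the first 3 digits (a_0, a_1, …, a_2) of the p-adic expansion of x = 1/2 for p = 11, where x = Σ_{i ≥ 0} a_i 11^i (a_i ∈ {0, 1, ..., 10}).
(a_0, …, a_2) = (6, 5, 5)

v_11(1/2) = 0 (numerator and denominator both coprime to 11), so x ∈ ℤ_11^×. Compute digits iteratively via a_i = x_i mod 11, x_{i+1} = (x_i − a_i)/11, with x_0 = x:
  x_0 = 1/2;  a_0 = 6;  x_1 = (x_0 − 6)/11 = -1/2
  x_1 = -1/2;  a_1 = 5;  x_2 = (x_1 − 5)/11 = -1/2
  x_2 = -1/2;  a_2 = 5;  x_3 = (x_2 − 5)/11 = -1/2
Digits: (6, 5, 5).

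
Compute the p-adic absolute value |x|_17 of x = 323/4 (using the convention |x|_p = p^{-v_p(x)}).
|323/4|_17 = 1/17

Step 1 — compute v_17(x) by factoring powers of 17 out of the numerator and denominator: v_17(323/4) = 1. Step 2 — apply |x|_p = p^{-v_p(x)} = 17^{-1} = 1/17.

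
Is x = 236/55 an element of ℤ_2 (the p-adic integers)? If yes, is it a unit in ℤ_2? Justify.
x ∈ ℤ_2 but not a unit; v_2(x) = 2 > 0

ℤ_2 = {x ∈ ℚ_2 : v_2(x) ≥ 0} and ℤ_2^× = {x ∈ ℤ_2 : v_2(x) = 0}. Here v_2(236/55) = v_2(num) − v_2(den) = 2; compare against these criteria.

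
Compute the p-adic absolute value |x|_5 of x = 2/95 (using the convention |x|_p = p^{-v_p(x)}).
|2/95|_5 = 5

Step 1 — compute v_5(x) by factoring powers of 5 out of the numerator and denominator: v_5(2/95) = -1. Step 2 — apply |x|_p = p^{-v_p(x)} = 5^{1} = 5.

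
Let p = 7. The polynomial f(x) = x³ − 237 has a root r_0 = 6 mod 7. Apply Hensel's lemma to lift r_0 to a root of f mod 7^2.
r_1 = 13 (mod 49)

Hensel: r_{i+1} = r_i − f(r_i)/f′(r_i) mod 7^{i+2}, where f′(x) = 3x². Iterate:
  r_0 = 6 (mod 7)
  r_1 = 13 (mod 49)
Final: r = 13 with f(r) ≡ 0 mod 7^2.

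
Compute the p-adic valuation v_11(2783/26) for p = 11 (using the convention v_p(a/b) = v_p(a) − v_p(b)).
v_11(2783/26) = 2

Factor powers of 11 from the numerator and denominator of the reduced fraction: 2783 = 11^2 · 23 and 26 = 11^0 · 26. Apply v_p(a/b) = v_p(a) − v_p(b): v_11(2783/26) = 2 − 0 = 2.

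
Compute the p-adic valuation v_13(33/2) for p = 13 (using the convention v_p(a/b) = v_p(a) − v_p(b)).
v_13(33/2) = 0

Factor powers of 13 from the numerator and denominator of the reduced fraction: 33 = 13^0 · 33 and 2 = 13^0 · 2. Apply v_p(a/b) = v_p(a) − v_p(b): v_13(33/2) = 0 − 0 = 0.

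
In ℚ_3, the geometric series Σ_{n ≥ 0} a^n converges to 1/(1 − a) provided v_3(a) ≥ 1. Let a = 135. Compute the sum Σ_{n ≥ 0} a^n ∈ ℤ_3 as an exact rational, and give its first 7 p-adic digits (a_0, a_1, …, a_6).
Σ a^n = 1/(1 − a) = -1/134;  first 7 digits = (1, 0, 0, 2, 1, 0, 1)

v_3(a) = 3 ≥ 1, so the series converges in ℤ_3 to 1/(1 − a) = 1/(1 − 135) = -1/134. Expand this rational in ℤ_3: compute digits iteratively via d_i = x_i mod 3, x_{i+1} = (x_i − d_i)/3. The first 7 digits are (1, 0, 0, 2, 1, 0, 1).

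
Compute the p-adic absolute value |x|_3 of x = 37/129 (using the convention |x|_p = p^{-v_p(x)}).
|37/129|_3 = 3

Step 1 — compute v_3(x) by factoring powers of 3 out of the numerator and denominator: v_3(37/129) = -1. Step 2 — apply |x|_p = p^{-v_p(x)} = 3^{1} = 3.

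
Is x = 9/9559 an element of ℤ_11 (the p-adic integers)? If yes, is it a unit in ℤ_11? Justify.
x ∉ ℤ_11 (v_11(x) = -2 < 0)

ℤ_11 = {x ∈ ℚ_11 : v_11(x) ≥ 0} and ℤ_11^× = {x ∈ ℤ_11 : v_11(x) = 0}. Here v_11(9/9559) = v_11(num) − v_11(den) = -2; compare against these criteria.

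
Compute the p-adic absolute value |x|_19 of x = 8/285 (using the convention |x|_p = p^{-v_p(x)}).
|8/285|_19 = 19

Step 1 — compute v_19(x) by factoring powers of 19 out of the numerator and denominator: v_19(8/285) = -1. Step 2 — apply |x|_p = p^{-v_p(x)} = 19^{1} = 19.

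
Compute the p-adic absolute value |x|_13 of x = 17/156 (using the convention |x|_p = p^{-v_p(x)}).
|17/156|_13 = 13

Step 1 — compute v_13(x) by factoring powers of 13 out of the numerator and denominator: v_13(17/156) = -1. Step 2 — apply |x|_p = p^{-v_p(x)} = 13^{1} = 13.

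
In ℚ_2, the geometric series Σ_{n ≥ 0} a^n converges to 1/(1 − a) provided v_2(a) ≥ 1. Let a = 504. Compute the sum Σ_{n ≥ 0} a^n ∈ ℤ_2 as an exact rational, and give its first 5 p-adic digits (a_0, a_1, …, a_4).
Σ a^n = 1/(1 − a) = -1/503;  first 5 digits = (1, 0, 0, 1, 1)

v_2(a) = 3 ≥ 1, so the series converges in ℤ_2 to 1/(1 − a) = 1/(1 − 504) = -1/503. Expand this rational in ℤ_2: compute digits iteratively via d_i = x_i mod 2, x_{i+1} = (x_i − d_i)/2. The first 5 digits are (1, 0, 0, 1, 1).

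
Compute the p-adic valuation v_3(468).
v_3(468) = 2

v_3(n) is the largest exponent k such that 3^k divides n. Factor out: 468 = 3^2 · 52. (Sign doesn't affect v_p.) So v_3(468) = 2.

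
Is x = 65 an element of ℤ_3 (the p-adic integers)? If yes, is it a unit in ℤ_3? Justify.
x ∈ ℤ_3^× (unit); v_3(x) = 0

ℤ_3 = {x ∈ ℚ_3 : v_3(x) ≥ 0} and ℤ_3^× = {x ∈ ℤ_3 : v_3(x) = 0}. Here v_3(65) = v_3(num) − v_3(den) = 0; compare against these criteria.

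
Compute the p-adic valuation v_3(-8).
v_3(-8) = 0

v_3(n) is the largest exponent k such that 3^k divides n. Factor out: -8 = -3^0 · 8. (Sign doesn't affect v_p.) So v_3(-8) = 0.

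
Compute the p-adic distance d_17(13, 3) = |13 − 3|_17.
d_17(13, 3) = 1

Step 1 — x − y = 13 − 3 = 10. Step 2 — v_17(10) = 0 (factor: 10 = (17^0 · 10); the sign does not affect v_p). Step 3 — |x − y|_17 = 17^{0} = 1.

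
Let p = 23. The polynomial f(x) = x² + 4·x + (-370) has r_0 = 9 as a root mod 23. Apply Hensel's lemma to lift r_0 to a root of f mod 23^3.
r_2 = 9278 (mod 12167)

Hensel: r_{i+1} = r_i − f(r_i)·(f′(r_i))^{-1} mod 23^{i+2}, f′(x) = 2x + 4. Iterate:
  r_0 = 9 (mod 23)
  r_1 = 285 (mod 529)
  r_2 = 9278 (mod 12167)
Final: r = 9278 satisfies f(r) ≡ 0 mod 23^3.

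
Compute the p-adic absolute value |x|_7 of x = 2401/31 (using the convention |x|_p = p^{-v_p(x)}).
|2401/31|_7 = 1/2401

Step 1 — compute v_7(x) by factoring powers of 7 out of the numerator and denominator: v_7(2401/31) = 4. Step 2 — apply |x|_p = p^{-v_p(x)} = 7^{-4} = 1/2401.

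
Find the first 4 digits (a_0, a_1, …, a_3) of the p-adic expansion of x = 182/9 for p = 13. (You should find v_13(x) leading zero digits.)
(a_0, …, a_3) = (0, 3, 10, 5)

v_13(182/9) = 1, so a_0 = ... = a_0 = 0. Factor out: x = 13^1 · u with u = 14/9 a unit in ℤ_13. Expand u iteratively via a_{v+i} = u_i mod 13, u_{i+1} = (u_i − a_{v+i})/13:
  u_0 = 14/9;  a_1 = 3;  u_1 = (u_0 − 3)/13 = -1/9
  u_1 = -1/9;  a_2 = 10;  u_2 = (u_1 − 10)/13 = -7/9
  u_2 = -7/9;  a_3 = 5;  u_3 = (u_2 − 5)/13 = -4/9
Digits: (0, 3, 10, 5).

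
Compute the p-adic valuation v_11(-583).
v_11(-583) = 1

v_11(n) is the largest exponent k such that 11^k divides n. Factor out: -583 = -11^1 · 53. (Sign doesn't affect v_p.) So v_11(-583) = 1.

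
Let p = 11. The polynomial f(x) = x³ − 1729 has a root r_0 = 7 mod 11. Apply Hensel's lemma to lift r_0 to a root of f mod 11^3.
r_2 = 1261 (mod 1331)

Hensel: r_{i+1} = r_i − f(r_i)/f′(r_i) mod 11^{i+2}, where f′(x) = 3x². Iterate:
  r_0 = 7 (mod 11)
  r_1 = 51 (mod 121)
  r_2 = 1261 (mod 1331)
Final: r = 1261 with f(r) ≡ 0 mod 11^3.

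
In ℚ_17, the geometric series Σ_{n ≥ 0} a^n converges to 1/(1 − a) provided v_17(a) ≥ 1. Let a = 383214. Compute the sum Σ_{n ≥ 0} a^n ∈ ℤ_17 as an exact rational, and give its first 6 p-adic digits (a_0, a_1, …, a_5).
Σ a^n = 1/(1 − a) = -1/383213;  first 6 digits = (1, 0, 0, 10, 4, 0)

v_17(a) = 3 ≥ 1, so the series converges in ℤ_17 to 1/(1 − a) = 1/(1 − 383214) = -1/383213. Expand this rational in ℤ_17: compute digits iteratively via d_i = x_i mod 17, x_{i+1} = (x_i − d_i)/17. The first 6 digits are (1, 0, 0, 10, 4, 0).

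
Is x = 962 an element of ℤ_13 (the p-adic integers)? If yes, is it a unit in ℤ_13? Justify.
x ∈ ℤ_13 but not a unit; v_13(x) = 1 > 0

ℤ_13 = {x ∈ ℚ_13 : v_13(x) ≥ 0} and ℤ_13^× = {x ∈ ℤ_13 : v_13(x) = 0}. Here v_13(962) = v_13(num) − v_13(den) = 1; compare against these criteria.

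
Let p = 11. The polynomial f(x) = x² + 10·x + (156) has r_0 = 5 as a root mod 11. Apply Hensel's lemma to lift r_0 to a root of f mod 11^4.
r_3 = 14217 (mod 14641)

Hensel: r_{i+1} = r_i − f(r_i)·(f′(r_i))^{-1} mod 11^{i+2}, f′(x) = 2x + 10. Iterate:
  r_0 = 5 (mod 11)
  r_1 = 60 (mod 121)
  r_2 = 907 (mod 1331)
  r_3 = 14217 (mod 14641)
Final: r = 14217 satisfies f(r) ≡ 0 mod 11^4.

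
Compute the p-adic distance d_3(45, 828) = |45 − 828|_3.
d_3(45, 828) = 1/27

Step 1 — x − y = 45 − 828 = -783. Step 2 — v_3(-783) = 3 (factor: -783 = −(3^3 · 29); the sign does not affect v_p). Step 3 — |x − y|_3 = 3^{-3} = 1/27.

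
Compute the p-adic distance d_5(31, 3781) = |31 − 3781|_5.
d_5(31, 3781) = 1/625

Step 1 — x − y = 31 − 3781 = -3750. Step 2 — v_5(-3750) = 4 (factor: -3750 = −(5^4 · 6); the sign does not affect v_p). Step 3 — |x − y|_5 = 5^{-4} = 1/625.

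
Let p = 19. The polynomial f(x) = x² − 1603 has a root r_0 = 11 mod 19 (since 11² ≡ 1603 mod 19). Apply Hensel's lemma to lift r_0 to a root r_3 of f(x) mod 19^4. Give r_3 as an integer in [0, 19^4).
r_3 = 121801 (mod 130321)

Hensel's recurrence: r_{i+1} = r_i − f(r_i)·(f′(r_i))^{-1} mod 19^{i+2}, with f′(x) = 2x. Iterate:
  r_0 = 11 (mod 19)
  r_1 = 144 (mod 361)
  r_2 = 5198 (mod 6859)
  r_3 = 121801 (mod 130321)
Final: r_3 = 121801, and one checks f(r_3) ≡ 0 mod 19^4.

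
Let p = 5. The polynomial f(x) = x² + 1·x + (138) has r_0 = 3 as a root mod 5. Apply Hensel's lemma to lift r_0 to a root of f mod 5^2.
r_1 = 3 (mod 25)

Hensel: r_{i+1} = r_i − f(r_i)·(f′(r_i))^{-1} mod 5^{i+2}, f′(x) = 2x + 1. Iterate:
  r_0 = 3 (mod 5)
  r_1 = 3 (mod 25)
Final: r = 3 satisfies f(r) ≡ 0 mod 5^2.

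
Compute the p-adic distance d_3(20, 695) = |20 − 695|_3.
d_3(20, 695) = 1/27

Step 1 — x − y = 20 − 695 = -675. Step 2 — v_3(-675) = 3 (factor: -675 = −(3^3 · 25); the sign does not affect v_p). Step 3 — |x − y|_3 = 3^{-3} = 1/27.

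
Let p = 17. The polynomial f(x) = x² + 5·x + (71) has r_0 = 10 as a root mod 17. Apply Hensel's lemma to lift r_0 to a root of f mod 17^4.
r_3 = 45247 (mod 83521)

Hensel: r_{i+1} = r_i − f(r_i)·(f′(r_i))^{-1} mod 17^{i+2}, f′(x) = 2x + 5. Iterate:
  r_0 = 10 (mod 17)
  r_1 = 163 (mod 289)
  r_2 = 1030 (mod 4913)
  r_3 = 45247 (mod 83521)
Final: r = 45247 satisfies f(r) ≡ 0 mod 17^4.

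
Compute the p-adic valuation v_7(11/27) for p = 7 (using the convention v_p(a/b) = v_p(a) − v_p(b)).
v_7(11/27) = 0

Factor powers of 7 from the numerator and denominator of the reduced fraction: 11 = 7^0 · 11 and 27 = 7^0 · 27. Apply v_p(a/b) = v_p(a) − v_p(b): v_7(11/27) = 0 − 0 = 0.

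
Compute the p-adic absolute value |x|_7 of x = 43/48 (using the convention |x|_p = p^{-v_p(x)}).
|43/48|_7 = 1

Step 1 — compute v_7(x) by factoring powers of 7 out of the numerator and denominator: v_7(43/48) = 0. Step 2 — apply |x|_p = p^{-v_p(x)} = 7^{0} = 1.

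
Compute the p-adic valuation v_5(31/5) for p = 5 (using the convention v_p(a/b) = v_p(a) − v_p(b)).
v_5(31/5) = -1

Factor powers of 5 from the numerator and denominator of the reduced fraction: 31 = 5^0 · 31 and 5 = 5^1 · 1. Apply v_p(a/b) = v_p(a) − v_p(b): v_5(31/5) = 0 − 1 = -1.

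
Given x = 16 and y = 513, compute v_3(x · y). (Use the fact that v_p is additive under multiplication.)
v_3(8208) = 3

v_p(x) = 0 (factor: 16 = 3^0 · 16); v_p(y) = 3 (factor: 513 = 3^3 · 19). Additivity: v_p(xy) = v_p(x) + v_p(y) = 0 + 3 = 3. (Direct check: xy = 8208 = 3^3 · (304).)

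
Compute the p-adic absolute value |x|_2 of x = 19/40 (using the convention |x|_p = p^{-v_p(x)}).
|19/40|_2 = 8

Step 1 — compute v_2(x) by factoring powers of 2 out of the numerator and denominator: v_2(19/40) = -3. Step 2 — apply |x|_p = p^{-v_p(x)} = 2^{3} = 8.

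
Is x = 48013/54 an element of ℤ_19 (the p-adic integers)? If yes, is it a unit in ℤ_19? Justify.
x ∈ ℤ_19 but not a unit; v_19(x) = 3 > 0

ℤ_19 = {x ∈ ℚ_19 : v_19(x) ≥ 0} and ℤ_19^× = {x ∈ ℤ_19 : v_19(x) = 0}. Here v_19(48013/54) = v_19(num) − v_19(den) = 3; compare against these criteria.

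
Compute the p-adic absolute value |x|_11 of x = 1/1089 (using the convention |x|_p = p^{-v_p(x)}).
|1/1089|_11 = 121

Step 1 — compute v_11(x) by factoring powers of 11 out of the numerator and denominator: v_11(1/1089) = -2. Step 2 — apply |x|_p = p^{-v_p(x)} = 11^{2} = 121.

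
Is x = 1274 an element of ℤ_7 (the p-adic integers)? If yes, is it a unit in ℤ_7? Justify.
x ∈ ℤ_7 but not a unit; v_7(x) = 2 > 0

ℤ_7 = {x ∈ ℚ_7 : v_7(x) ≥ 0} and ℤ_7^× = {x ∈ ℤ_7 : v_7(x) = 0}. Here v_7(1274) = v_7(num) − v_7(den) = 2; compare against these criteria.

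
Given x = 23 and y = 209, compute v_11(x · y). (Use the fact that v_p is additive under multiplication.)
v_11(4807) = 1

v_p(x) = 0 (factor: 23 = 11^0 · 23); v_p(y) = 1 (factor: 209 = 11^1 · 19). Additivity: v_p(xy) = v_p(x) + v_p(y) = 0 + 1 = 1. (Direct check: xy = 4807 = 11^1 · (437).)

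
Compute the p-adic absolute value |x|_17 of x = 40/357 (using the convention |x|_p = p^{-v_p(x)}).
|40/357|_17 = 17

Step 1 — compute v_17(x) by factoring powers of 17 out of the numerator and denominator: v_17(40/357) = -1. Step 2 — apply |x|_p = p^{-v_p(x)} = 17^{1} = 17.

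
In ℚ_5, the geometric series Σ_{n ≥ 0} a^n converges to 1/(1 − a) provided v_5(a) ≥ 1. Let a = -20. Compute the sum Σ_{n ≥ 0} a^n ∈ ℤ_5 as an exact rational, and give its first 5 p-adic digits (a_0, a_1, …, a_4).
Σ a^n = 1/(1 − a) = 1/21;  first 5 digits = (1, 1, 0, 4, 3)

v_5(a) = 1 ≥ 1, so the series converges in ℤ_5 to 1/(1 − a) = 1/(1 − (-20)) = 1/21. Expand this rational in ℤ_5: compute digits iteratively via d_i = x_i mod 5, x_{i+1} = (x_i − d_i)/5. The first 5 digits are (1, 1, 0, 4, 3).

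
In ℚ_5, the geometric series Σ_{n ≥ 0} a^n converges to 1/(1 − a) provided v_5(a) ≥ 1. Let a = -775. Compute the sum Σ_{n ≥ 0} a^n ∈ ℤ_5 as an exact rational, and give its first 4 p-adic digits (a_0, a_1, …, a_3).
Σ a^n = 1/(1 − a) = 1/776;  first 4 digits = (1, 0, 4, 3)

v_5(a) = 2 ≥ 1, so the series converges in ℤ_5 to 1/(1 − a) = 1/(1 − (-775)) = 1/776. Expand this rational in ℤ_5: compute digits iteratively via d_i = x_i mod 5, x_{i+1} = (x_i − d_i)/5. The first 4 digits are (1, 0, 4, 3).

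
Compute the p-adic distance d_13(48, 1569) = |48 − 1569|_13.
d_13(48, 1569) = 1/169

Step 1 — x − y = 48 − 1569 = -1521. Step 2 — v_13(-1521) = 2 (factor: -1521 = −(13^2 · 9); the sign does not affect v_p). Step 3 — |x − y|_13 = 13^{-2} = 1/169.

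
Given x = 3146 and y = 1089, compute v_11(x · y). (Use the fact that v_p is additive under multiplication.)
v_11(3425994) = 4

v_p(x) = 2 (factor: 3146 = 11^2 · 26); v_p(y) = 2 (factor: 1089 = 11^2 · 9). Additivity: v_p(xy) = v_p(x) + v_p(y) = 2 + 2 = 4. (Direct check: xy = 3425994 = 11^4 · (234).)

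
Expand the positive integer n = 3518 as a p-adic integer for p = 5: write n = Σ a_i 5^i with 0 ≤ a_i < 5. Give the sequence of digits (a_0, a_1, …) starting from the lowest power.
(a_0, a_1, …) = (3, 3, 0, 3, 0, 1)

Repeated division by 5 gives the digits low-to-high: 3518 = 3 + 3·5^1 + 3·5^3 + 1·5^5. Digit sequence: (3, 3, 0, 3, 0, 1).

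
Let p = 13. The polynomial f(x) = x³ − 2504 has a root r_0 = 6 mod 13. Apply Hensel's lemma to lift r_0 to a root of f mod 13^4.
r_3 = 5141 (mod 28561)

Hensel: r_{i+1} = r_i − f(r_i)/f′(r_i) mod 13^{i+2}, where f′(x) = 3x². Iterate:
  r_0 = 6 (mod 13)
  r_1 = 71 (mod 169)
  r_2 = 747 (mod 2197)
  r_3 = 5141 (mod 28561)
Final: r = 5141 with f(r) ≡ 0 mod 13^4.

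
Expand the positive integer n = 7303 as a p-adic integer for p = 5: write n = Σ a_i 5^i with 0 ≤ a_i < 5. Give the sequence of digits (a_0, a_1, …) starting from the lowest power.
(a_0, a_1, …) = (3, 0, 2, 3, 1, 2)

Repeated division by 5 gives the digits low-to-high: 7303 = 3 + 2·5^2 + 3·5^3 + 1·5^4 + 2·5^5. Digit sequence: (3, 0, 2, 3, 1, 2).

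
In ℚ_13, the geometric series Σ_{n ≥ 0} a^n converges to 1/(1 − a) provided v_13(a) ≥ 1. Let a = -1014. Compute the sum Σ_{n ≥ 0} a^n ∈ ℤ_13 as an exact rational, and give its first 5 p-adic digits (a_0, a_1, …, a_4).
Σ a^n = 1/(1 − a) = 1/1015;  first 5 digits = (1, 0, 7, 12, 9)

v_13(a) = 2 ≥ 1, so the series converges in ℤ_13 to 1/(1 − a) = 1/(1 − (-1014)) = 1/1015. Expand this rational in ℤ_13: compute digits iteratively via d_i = x_i mod 13, x_{i+1} = (x_i − d_i)/13. The first 5 digits are (1, 0, 7, 12, 9).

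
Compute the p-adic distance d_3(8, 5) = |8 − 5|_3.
d_3(8, 5) = 1/3

Step 1 — x − y = 8 − 5 = 3. Step 2 — v_3(3) = 1 (factor: 3 = (3^1 · 1); the sign does not affect v_p). Step 3 — |x − y|_3 = 3^{-1} = 1/3.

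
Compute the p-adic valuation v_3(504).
v_3(504) = 2

v_3(n) is the largest exponent k such that 3^k divides n. Factor out: 504 = 3^2 · 56. (Sign doesn't affect v_p.) So v_3(504) = 2.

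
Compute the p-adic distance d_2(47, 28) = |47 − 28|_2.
d_2(47, 28) = 1

Step 1 — x − y = 47 − 28 = 19. Step 2 — v_2(19) = 0 (factor: 19 = (2^0 · 19); the sign does not affect v_p). Step 3 — |x − y|_2 = 2^{0} = 1.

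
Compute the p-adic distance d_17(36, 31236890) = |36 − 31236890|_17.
d_17(36, 31236890) = 1/1419857

Step 1 — x − y = 36 − 31236890 = -31236854. Step 2 — v_17(-31236854) = 5 (factor: -31236854 = −(17^5 · 22); the sign does not affect v_p). Step 3 — |x − y|_17 = 17^{-5} = 1/1419857.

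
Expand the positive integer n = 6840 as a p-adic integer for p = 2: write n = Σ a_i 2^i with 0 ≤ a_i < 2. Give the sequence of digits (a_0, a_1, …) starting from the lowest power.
(a_0, a_1, …) = (0, 0, 0, 1, 1, 1, 0, 1, 0, 1, 0, 1, 1)

Repeated division by 2 gives the digits low-to-high: 6840 = 1·2^3 + 1·2^4 + 1·2^5 + 1·2^7 + 1·2^9 + 1·2^11 + 1·2^12. Digit sequence: (0, 0, 0, 1, 1, 1, 0, 1, 0, 1, 0, 1, 1).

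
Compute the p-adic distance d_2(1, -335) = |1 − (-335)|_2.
d_2(1, -335) = 1/16

Step 1 — x − y = 1 − (-335) = 336. Step 2 — v_2(336) = 4 (factor: 336 = (2^4 · 21); the sign does not affect v_p). Step 3 — |x − y|_2 = 2^{-4} = 1/16.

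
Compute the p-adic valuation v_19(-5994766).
v_19(-5994766) = 4

v_19(n) is the largest exponent k such that 19^k divides n. Factor out: -5994766 = -19^4 · 46. (Sign doesn't affect v_p.) So v_19(-5994766) = 4.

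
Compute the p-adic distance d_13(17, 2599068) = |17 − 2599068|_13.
d_13(17, 2599068) = 1/371293

Step 1 — x − y = 17 − 2599068 = -2599051. Step 2 — v_13(-2599051) = 5 (factor: -2599051 = −(13^5 · 7); the sign does not affect v_p). Step 3 — |x − y|_13 = 13^{-5} = 1/371293.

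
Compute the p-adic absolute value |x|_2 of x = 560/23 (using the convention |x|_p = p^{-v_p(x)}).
|560/23|_2 = 1/16

Step 1 — compute v_2(x) by factoring powers of 2 out of the numerator and denominator: v_2(560/23) = 4. Step 2 — apply |x|_p = p^{-v_p(x)} = 2^{-4} = 1/16.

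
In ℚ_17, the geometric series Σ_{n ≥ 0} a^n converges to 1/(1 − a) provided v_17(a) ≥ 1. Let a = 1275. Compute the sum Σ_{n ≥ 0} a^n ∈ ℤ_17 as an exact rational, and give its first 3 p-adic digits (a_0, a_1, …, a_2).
Σ a^n = 1/(1 − a) = -1/1274;  first 3 digits = (1, 7, 2)

v_17(a) = 1 ≥ 1, so the series converges in ℤ_17 to 1/(1 − a) = 1/(1 − 1275) = -1/1274. Expand this rational in ℤ_17: compute digits iteratively via d_i = x_i mod 17, x_{i+1} = (x_i − d_i)/17. The first 3 digits are (1, 7, 2).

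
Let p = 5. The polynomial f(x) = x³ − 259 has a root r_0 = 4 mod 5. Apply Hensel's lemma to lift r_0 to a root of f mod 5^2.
r_1 = 19 (mod 25)

Hensel: r_{i+1} = r_i − f(r_i)/f′(r_i) mod 5^{i+2}, where f′(x) = 3x². Iterate:
  r_0 = 4 (mod 5)
  r_1 = 19 (mod 25)
Final: r = 19 with f(r) ≡ 0 mod 5^2.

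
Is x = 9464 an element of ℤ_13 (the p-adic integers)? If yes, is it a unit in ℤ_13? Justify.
x ∈ ℤ_13 but not a unit; v_13(x) = 2 > 0

ℤ_13 = {x ∈ ℚ_13 : v_13(x) ≥ 0} and ℤ_13^× = {x ∈ ℤ_13 : v_13(x) = 0}. Here v_13(9464) = v_13(num) − v_13(den) = 2; compare against these criteria.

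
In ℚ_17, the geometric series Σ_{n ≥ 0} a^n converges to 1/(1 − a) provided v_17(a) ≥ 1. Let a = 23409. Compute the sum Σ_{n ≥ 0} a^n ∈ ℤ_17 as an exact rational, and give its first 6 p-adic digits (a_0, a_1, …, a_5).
Σ a^n = 1/(1 − a) = -1/23408;  first 6 digits = (1, 0, 13, 4, 16, 11)

v_17(a) = 2 ≥ 1, so the series converges in ℤ_17 to 1/(1 − a) = 1/(1 − 23409) = -1/23408. Expand this rational in ℤ_17: compute digits iteratively via d_i = x_i mod 17, x_{i+1} = (x_i − d_i)/17. The first 6 digits are (1, 0, 13, 4, 16, 11).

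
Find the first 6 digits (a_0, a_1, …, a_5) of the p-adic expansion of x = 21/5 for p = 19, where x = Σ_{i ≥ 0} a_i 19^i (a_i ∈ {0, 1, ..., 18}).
(a_0, …, a_5) = (8, 15, 3, 15, 3, 15)

v_19(21/5) = 0 (numerator and denominator both coprime to 19), so x ∈ ℤ_19^×. Compute digits iteratively via a_i = x_i mod 19, x_{i+1} = (x_i − a_i)/19, with x_0 = x:
  x_0 = 21/5;  a_0 = 8;  x_1 = (x_0 − 8)/19 = -1/5
  x_1 = -1/5;  a_1 = 15;  x_2 = (x_1 − 15)/19 = -4/5
  x_2 = -4/5;  a_2 = 3;  x_3 = (x_2 − 3)/19 = -1/5
  x_3 = -1/5;  a_3 = 15;  x_4 = (x_3 − 15)/19 = -4/5
  x_4 = -4/5;  a_4 = 3;  x_5 = (x_4 − 3)/19 = -1/5
  x_5 = -1/5;  a_5 = 15;  x_6 = (x_5 − 15)/19 = -4/5
Digits: (8, 15, 3, 15, 3, 15).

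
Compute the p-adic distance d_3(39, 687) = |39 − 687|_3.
d_3(39, 687) = 1/81

Step 1 — x − y = 39 − 687 = -648. Step 2 — v_3(-648) = 4 (factor: -648 = −(3^4 · 8); the sign does not affect v_p). Step 3 — |x − y|_3 = 3^{-4} = 1/81.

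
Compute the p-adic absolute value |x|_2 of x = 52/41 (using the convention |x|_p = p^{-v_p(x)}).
|52/41|_2 = 1/4

Step 1 — compute v_2(x) by factoring powers of 2 out of the numerator and denominator: v_2(52/41) = 2. Step 2 — apply |x|_p = p^{-v_p(x)} = 2^{-2} = 1/4.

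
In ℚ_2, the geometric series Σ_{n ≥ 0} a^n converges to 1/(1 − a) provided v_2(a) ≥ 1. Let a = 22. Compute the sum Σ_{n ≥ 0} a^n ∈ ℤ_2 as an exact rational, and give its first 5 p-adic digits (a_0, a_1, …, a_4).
Σ a^n = 1/(1 − a) = -1/21;  first 5 digits = (1, 1, 0, 0, 0)

v_2(a) = 1 ≥ 1, so the series converges in ℤ_2 to 1/(1 − a) = 1/(1 − 22) = -1/21. Expand this rational in ℤ_2: compute digits iteratively via d_i = x_i mod 2, x_{i+1} = (x_i − d_i)/2. The first 5 digits are (1, 1, 0, 0, 0).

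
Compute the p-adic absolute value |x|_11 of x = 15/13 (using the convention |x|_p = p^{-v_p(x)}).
|15/13|_11 = 1

Step 1 — compute v_11(x) by factoring powers of 11 out of the numerator and denominator: v_11(15/13) = 0. Step 2 — apply |x|_p = p^{-v_p(x)} = 11^{0} = 1.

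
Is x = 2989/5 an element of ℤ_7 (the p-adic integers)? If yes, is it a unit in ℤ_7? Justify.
x ∈ ℤ_7 but not a unit; v_7(x) = 2 > 0

ℤ_7 = {x ∈ ℚ_7 : v_7(x) ≥ 0} and ℤ_7^× = {x ∈ ℤ_7 : v_7(x) = 0}. Here v_7(2989/5) = v_7(num) − v_7(den) = 2; compare against these criteria.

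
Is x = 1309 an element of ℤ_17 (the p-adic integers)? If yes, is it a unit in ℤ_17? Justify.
x ∈ ℤ_17 but not a unit; v_17(x) = 1 > 0

ℤ_17 = {x ∈ ℚ_17 : v_17(x) ≥ 0} and ℤ_17^× = {x ∈ ℤ_17 : v_17(x) = 0}. Here v_17(1309) = v_17(num) − v_17(den) = 1; compare against these criteria.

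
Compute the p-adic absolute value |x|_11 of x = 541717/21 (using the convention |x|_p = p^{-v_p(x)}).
|541717/21|_11 = 1/14641

Step 1 — compute v_11(x) by factoring powers of 11 out of the numerator and denominator: v_11(541717/21) = 4. Step 2 — apply |x|_p = p^{-v_p(x)} = 11^{-4} = 1/14641.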